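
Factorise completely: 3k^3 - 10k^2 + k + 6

By the rational root theorem, k = -2/3 is a root, so (3k + 2) divides it; the quotient is k^2 - 4k + 3.
The remaining quadratic factors as (k - 1)(k - 3).

(3k + 2)(k - 1)(k - 3)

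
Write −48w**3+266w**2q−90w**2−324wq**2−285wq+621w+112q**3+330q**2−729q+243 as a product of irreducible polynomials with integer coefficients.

Group: 8w(−6w**2+28wq−9w−16q**2−54q+81) + (−7q+3)(−6w**2+28wq−9w−16q**2−54q+81); both groups contain (−6w**2+28wq−9w−16q**2−54q+81), so (8w−7q+3) is a factor with cofactor −6w**2+28wq−9w−16q**2−54q+81.
The cofactor groups again: −6w**2+28wq−9w−16q**2−54q+81 = −2w(3w−2q−9) + (8q−9)(3w−2q−9); both groups contain (3w−2q−9), giving −(2w−8q+9)(3w−2q−9).

−(3w−2q−9)(8w−7q+3)(2w−8q+9)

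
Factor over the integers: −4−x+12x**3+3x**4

(x+4)(3x**3−1)

Group as (3x**4−x) + (12x**3−4) = x(3x**3−1) + 4(3x**3−1).
Both groups share the factor (3x**3−1).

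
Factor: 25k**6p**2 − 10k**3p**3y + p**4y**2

p**2(5k**3 − py)**2

Pull out the common factor p**2, leaving 25k**6 − 10k**3py + p**2y**2.
Recognize a perfect-square trinomial with the parts py and 5k**3.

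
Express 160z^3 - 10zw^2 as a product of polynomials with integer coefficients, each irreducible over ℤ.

10z(4z - w)(4z + w)

Every term has a factor of 10z. Then 16z^2 - w^2 = (4z)² − (w)².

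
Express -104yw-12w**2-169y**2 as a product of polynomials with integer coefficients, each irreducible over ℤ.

Group: -13y(13y+2w) - 6w(13y+2w); both groups contain (13y+2w).

-(13y+2w)(13y+6w)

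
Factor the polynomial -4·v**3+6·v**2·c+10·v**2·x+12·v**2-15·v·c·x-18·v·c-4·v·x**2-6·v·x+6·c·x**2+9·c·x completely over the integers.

Group: 2·v·(-2·v**2+5·v·x+6·v-2·x**2-3·x) - 3·c·(-2·v**2+5·v·x+6·v-2·x**2-3·x); both groups contain (-2·v**2+5·v·x+6·v-2·x**2-3·x), so (2·v-3·c) is a factor with cofactor -2·v**2+5·v·x+6·v-2·x**2-3·x.
The cofactor groups again: -2·v**2+5·v·x+6·v-2·x**2-3·x = -2·v·(v-2·x-3) + x·(v-2·x-3); both groups contain (v-2·x-3), giving -(2·v-x)·(v-2·x-3).

-(2·v-3·c)·(2·v-x)·(v-2·x-3)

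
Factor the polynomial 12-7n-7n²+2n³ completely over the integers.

(2n+3)(n-1)(n-4)

By the rational root theorem, n = 4 is a root, giving the factor (n-4) and quotient 2n²+n-3.
The remaining quadratic factors as (2n+3)(n-1).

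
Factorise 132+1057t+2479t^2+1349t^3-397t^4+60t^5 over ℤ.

By the rational root theorem, t = -1/3 is a root, giving the factor (3t+1) and quotient 20t^4-139t^3+496t^2+661t+132.
Next, t = -4/5 is a root, giving the factor (5t+4) and quotient 4t^3-31t^2+124t+33.
Next, t = -1/4 is a root, giving the factor (4t+1) and quotient t^2-8t+33.
The quadratic t^2-8t+33 has discriminant -68 < 0 and is irreducible over ℤ.

(3t+1)(4t+1)(5t+4)(t^2-8t+33)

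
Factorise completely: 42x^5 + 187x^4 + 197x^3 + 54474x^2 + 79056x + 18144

(6x + 7)(7x + 2)(x + 12)(x^2 − 9x + 108)

By the rational root theorem, x = −12 is a root, so (x + 12) is a factor; dividing leaves 42x^4 − 317x^3 + 4001x^2 + 6462x + 1512.
Continuing, x = −7/6 is a root, so (6x + 7) is a factor; dividing leaves 7x^3 − 61x^2 + 738x + 216.
Then x = −2/7 is a root, so (7x + 2) divides it; the quotient is x^2 − 9x + 108.
The quadratic x^2 − 9x + 108 has discriminant −351 < 0 and is irreducible over ℤ.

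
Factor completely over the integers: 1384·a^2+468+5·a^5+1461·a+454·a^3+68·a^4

By the rational root theorem, a = −3/5 is a root, so (5·a+3) divides it; the quotient is a^4+13·a^3+83·a^2+227·a+156.
Continuing, a = −1 is a root, giving the factor (a+1) and quotient a^3+12·a^2+71·a+156.
Next, a = −4 is a root, so (a+4) divides it; the quotient is a^2+8·a+39.
The quadratic a^2+8·a+39 has discriminant −92 < 0 and is irreducible over ℤ.

(5·a+3)·(a+1)·(a+4)·(a^2+8·a+39)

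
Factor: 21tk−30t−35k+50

(3t−5)(7k−10)

Group as (21tk−30t) + (−35k+50) = 3t(7k−10) − 5(7k−10).
Both groups share the factor (7k−10).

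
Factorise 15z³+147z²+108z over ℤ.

3z(5z+4)(z+9)

Pull out the common factor 3z, then factor the remaining trinomial.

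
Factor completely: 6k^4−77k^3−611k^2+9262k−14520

(6k−11)(k+11)(k−10)(k−12)

Trying the rational-root candidates, k = 11/6 is a root, so (6k−11) divides it; the quotient is k^3−11k^2−122k+1320.
Continuing, k = 12 is a root, so (k−12) is a factor; dividing leaves k^2+k−110.
The remaining quadratic factors as (k+11)(k−10).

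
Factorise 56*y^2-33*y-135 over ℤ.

Need a pair with product 56·(-135) = -7560 and sum -33: that's 72 and -105.
Split the middle term: 56*y^2+72*y - 105*y-135 = 8*y*(7*y+9) - 15*(7*y+9).

(7*y+9)*(8*y-15)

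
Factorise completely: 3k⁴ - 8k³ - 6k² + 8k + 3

(3k + 1)(k + 1)(k - 1)(k - 3)

Among the possible rational roots, k = 3 is a root, giving the factor (k - 3) and quotient 3k³ + k² - 3k - 1.
Next, k = -1/3 is a root, so (3k + 1) is a factor; dividing leaves k² - 1.
The remaining quadratic factors as (k - 1)(k + 1).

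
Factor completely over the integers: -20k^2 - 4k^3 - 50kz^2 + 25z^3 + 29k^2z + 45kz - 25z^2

Group: k(-4k^2 + 25kz - 20k - 25z^2 + 25z) - z(-4k^2 + 25kz - 20k - 25z^2 + 25z); both groups contain (-4k^2 + 25kz - 20k - 25z^2 + 25z), so (k - z) is a factor with cofactor -4k^2 + 25kz - 20k - 25z^2 + 25z.
The cofactor groups again: -4k^2 + 25kz - 20k - 25z^2 + 25z = -4k(k - 5z + 5) + 5z(k - 5z + 5); both groups contain (k - 5z + 5), giving -(4k - 5z)(k - 5z + 5).

-(4k - 5z)(k - 5z + 5)(k - z)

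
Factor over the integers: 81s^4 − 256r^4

(3s − 4r)(3s + 4r)(9s^2 + 16r^2)

Difference of squares twice: with A = 3s and B = 4r, A⁴ − B⁴ = (A² − B²)(A² + B²), and A² − B² factors again.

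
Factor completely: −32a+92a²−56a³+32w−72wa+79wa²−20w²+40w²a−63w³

−(9w−7a+8)(w−a)(7w+8a−4)

Group: w(−63w²−23wa−20w+56a²−92a+32) − a(−63w²−23wa−20w+56a²−92a+32); both groups contain (−63w²−23wa−20w+56a²−92a+32), so (w−a) is a factor with cofactor −63w²−23wa−20w+56a²−92a+32.
The cofactor groups again: −63w²−23wa−20w+56a²−92a+32 = −9w(7w+8a−4) + (7a−8)(7w+8a−4); both groups contain (7w+8a−4), giving −(9w−7a+8)(7w+8a−4).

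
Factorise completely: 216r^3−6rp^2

6r(6r−p)(6r+p)

Every term has a factor of 6r. Then 36r^2−p^2 = (6r)² − (p)².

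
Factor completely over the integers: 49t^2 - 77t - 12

(7t + 1)(7t - 12)

Need a pair with product 49·(-12) = -588 and sum -77: that's -84 and 7.
Split the middle term: 49t^2 - 84t + 7t - 12 = 7t(7t - 12) + (7t - 12).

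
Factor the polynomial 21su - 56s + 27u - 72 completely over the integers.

Group as (21su - 56s) + (27u - 72) = 7s(3u - 8) + 9(3u - 8).
Both groups share the factor (3u - 8).

(3u - 8)(7s + 9)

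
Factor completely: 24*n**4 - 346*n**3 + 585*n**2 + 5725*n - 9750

(2*n - 13)*(3*n - 5)*(4*n + 15)*(n - 10)

By the rational root theorem, n = 10 is a root, so (n - 10) divides it; the quotient is 24*n**3 - 106*n**2 - 475*n + 975.
Then n = -15/4 is a root, so (4*n + 15) divides it; the quotient is 6*n**2 - 49*n + 65.
The remaining quadratic factors as (3*n - 5)(2*n - 13).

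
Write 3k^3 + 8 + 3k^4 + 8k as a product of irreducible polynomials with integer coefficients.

(k + 1)(3k^3 + 8)

Group as (3k^4 + 8k) + (3k^3 + 8) = k(3k^3 + 8) + (3k^3 + 8).
Both groups share the factor (3k^3 + 8).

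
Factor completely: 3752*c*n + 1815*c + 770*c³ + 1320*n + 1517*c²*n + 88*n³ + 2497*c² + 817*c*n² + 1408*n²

Group: 7*c*(110*c² + 201*c*n + 121*c + 88*n² + 88*n) + (n + 15)*(110*c² + 201*c*n + 121*c + 88*n² + 88*n); both groups contain (110*c² + 201*c*n + 121*c + 88*n² + 88*n), so (7*c + n + 15) is a factor with cofactor 110*c² + 201*c*n + 121*c + 88*n² + 88*n.
The cofactor groups again: 110*c² + 201*c*n + 121*c + 88*n² + 88*n = 11*c*(10*c + 11*n + 11) + 8*n*(10*c + 11*n + 11); both groups contain (10*c + 11*n + 11), giving (11*c + 8*n)*(10*c + 11*n + 11).

(10*c + 11*n + 11)*(11*c + 8*n)*(7*c + n + 15)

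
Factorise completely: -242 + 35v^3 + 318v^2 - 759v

(5v - 11)(7v + 2)(v + 11)

Trying the rational-root candidates, v = -2/7 is a root, giving the factor (7v + 2) and quotient 5v^2 + 44v - 121.
The remaining quadratic factors as (5v - 11)(v + 11).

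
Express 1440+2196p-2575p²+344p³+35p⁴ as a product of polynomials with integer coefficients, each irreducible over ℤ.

By the rational root theorem, p = -15 is a root, so (p+15) is a factor; dividing leaves 35p³-181p²+140p+96.
Then p = -3/7 is a root, so (7p+3) divides it; the quotient is 5p²-28p+32.
The remaining quadratic factors as (5p-8)(p-4).

(5p-8)(7p+3)(p+15)(p-4)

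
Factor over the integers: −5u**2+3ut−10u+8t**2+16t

−(5u−8t)(u+t+2)

Group: −5u(u+t+2) + 8t(u+t+2); both groups contain (u+t+2).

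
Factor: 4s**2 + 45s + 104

Need a pair with product 4·104 = 416 and sum 45: that's 32 and 13.
Split the middle term: 4s**2 + 32s + 13s + 104 = 4s(s + 8) + 13(s + 8).

(4s + 13)(s + 8)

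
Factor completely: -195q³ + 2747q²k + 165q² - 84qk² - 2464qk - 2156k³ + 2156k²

-(15q - 14k)(q - 14k)(13q + 11k - 11)

Group: 13q(-15q² + 224qk - 196k²) + (11k - 11)(-15q² + 224qk - 196k²); both groups contain (-15q² + 224qk - 196k²), so (13q + 11k - 11) is a factor with cofactor -15q² + 224qk - 196k².
The cofactor groups again: -15q² + 224qk - 196k² = -15q(q - 14k) + 14k(q - 14k); both groups contain (q - 14k), giving -(15q - 14k)(q - 14k).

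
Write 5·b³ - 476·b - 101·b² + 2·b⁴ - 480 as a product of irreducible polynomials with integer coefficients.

Trying the rational-root candidates, b = -4 is a root, so (b + 4) is a factor; dividing leaves 2·b³ - 3·b² - 89·b - 120.
Continuing, b = -5 is a root, giving the factor (b + 5) and quotient 2·b² - 13·b - 24.
The remaining quadratic factors as (2·b + 3)(b - 8).

(2·b + 3)·(b + 4)·(b + 5)·(b - 8)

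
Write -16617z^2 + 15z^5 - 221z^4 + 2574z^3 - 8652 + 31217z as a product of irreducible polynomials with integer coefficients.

(3z - 1)(5z - 12)(z - 7)(z^2 - 5z + 103)

Trying the rational-root candidates, z = 1/3 is a root, so (3z - 1) divides it; the quotient is 5z^4 - 72z^3 + 834z^2 - 5261z + 8652.
Next, z = 7 is a root, giving the factor (z - 7) and quotient 5z^3 - 37z^2 + 575z - 1236.
Continuing, z = 12/5 is a root, so (5z - 12) divides it; the quotient is z^2 - 5z + 103.
The quadratic z^2 - 5z + 103 has discriminant -387 < 0 and is irreducible over ℤ.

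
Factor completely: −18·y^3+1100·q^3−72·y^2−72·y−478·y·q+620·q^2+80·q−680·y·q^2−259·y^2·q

−(9·y−10·q)·(y+10·q+2)·(2·y+11·q+4)

Group: 9·y·(−2·y^2−31·y·q−8·y−110·q^2−62·q−8) − 10·q·(−2·y^2−31·y·q−8·y−110·q^2−62·q−8); both groups contain (−2·y^2−31·y·q−8·y−110·q^2−62·q−8), so (9·y−10·q) is a factor with cofactor −2·y^2−31·y·q−8·y−110·q^2−62·q−8.
The cofactor groups again: −2·y^2−31·y·q−8·y−110·q^2−62·q−8 = −2·y·(y+10·q+2) + (−11·q−4)·(y+10·q+2); both groups contain (y+10·q+2), giving −(2·y+11·q+4)·(y+10·q+2).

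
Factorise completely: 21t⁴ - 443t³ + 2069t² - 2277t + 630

Among the possible rational roots, t = 3/7 is a root, giving the factor (7t - 3) and quotient 3t³ - 62t² + 269t - 210.
Then t = 14/3 is a root, so (3t - 14) divides it; the quotient is t² - 16t + 15.
The remaining quadratic factors as (t - 15)(t - 1).

(3t - 14)(7t - 3)(t - 1)(t - 15)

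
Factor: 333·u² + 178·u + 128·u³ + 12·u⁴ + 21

(2·u + 1)·(6·u + 1)·(u + 3)·(u + 7)

Trying the rational-root candidates, u = −1/2 is a root, giving the factor (2·u + 1) and quotient 6·u³ + 61·u² + 136·u + 21.
Next, u = −3 is a root, giving the factor (u + 3) and quotient 6·u² + 43·u + 7.
The remaining quadratic factors as (6·u + 1)(u + 7).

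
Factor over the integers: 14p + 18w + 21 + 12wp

(2p + 3)(6w + 7)

Group as (12wp + 18w) + (14p + 21) = 6w(2p + 3) + 7(2p + 3).
Both groups share the factor (2p + 3).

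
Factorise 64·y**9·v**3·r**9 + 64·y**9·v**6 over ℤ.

Pull out the common factor 64·y**9·v**3, leaving v**3 + r**9.
Recognize a sum of cubes with the parts r**3 and v.

64·v**3·y**9·(v + r**3)·(v**2 - v·r**3 + r**6)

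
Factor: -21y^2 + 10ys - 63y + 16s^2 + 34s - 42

Group: -3y(7y - 8s + 7) + (-2s - 6)(7y - 8s + 7); both groups contain (7y - 8s + 7).

-(7y - 8s + 7)(3y + 2s + 6)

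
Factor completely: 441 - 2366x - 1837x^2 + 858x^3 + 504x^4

(3x + 7)(4x - 7)(6x - 1)(7x + 9)

Among the possible rational roots, x = 1/6 is a root, so (6x - 1) divides it; the quotient is 84x^3 + 157x^2 - 280x - 441.
Next, x = 7/4 is a root, so (4x - 7) divides it; the quotient is 21x^2 + 76x + 63.
The remaining quadratic factors as (3x + 7)(7x + 9).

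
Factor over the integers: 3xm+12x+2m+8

(3x+2)(m+4)

Group as (3xm+12x) + (2m+8) = 3x(m+4) + 2(m+4).
Both groups share the factor (m+4).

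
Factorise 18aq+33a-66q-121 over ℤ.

(3a-11)(6q+11)

Group as (18aq+33a) + (-66q-121) = 3a(6q+11) - 11(6q+11).
Both groups share the factor (6q+11).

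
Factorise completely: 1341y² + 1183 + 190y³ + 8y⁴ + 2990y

Among the possible rational roots, y = -7 is a root, giving the factor (y + 7) and quotient 8y³ + 134y² + 403y + 169.
Continuing, y = -13 is a root, so (y + 13) is a factor; dividing leaves 8y² + 30y + 13.
The remaining quadratic factors as (2y + 1)(4y + 13).

(2y + 1)(4y + 13)(y + 13)(y + 7)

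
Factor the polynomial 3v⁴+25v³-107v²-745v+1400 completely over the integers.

Testing divisors of the constant over divisors of the leading coefficient, v = -7 is a root, so (v+7) divides it; the quotient is 3v³+4v²-135v+200.
Continuing, v = 5/3 is a root, so (3v-5) divides it; the quotient is v²+3v-40.
The remaining quadratic factors as (v-5)(v+8).

(3v-5)(v+7)(v+8)(v-5)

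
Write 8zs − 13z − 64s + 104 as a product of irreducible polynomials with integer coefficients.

Group as (8zs − 13z) + (−64s + 104) = z(8s − 13) − 8(8s − 13).
Both groups share the factor (8s − 13).

(8s − 13)(z − 8)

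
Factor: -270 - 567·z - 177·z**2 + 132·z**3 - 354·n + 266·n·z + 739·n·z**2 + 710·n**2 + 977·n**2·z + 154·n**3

Group: 11·n·(14·n**2 + 85·n·z + 76·n + 44·z**2 + 73·z + 30) + (3·z - 9)·(14·n**2 + 85·n·z + 76·n + 44·z**2 + 73·z + 30); both groups contain (14·n**2 + 85·n·z + 76·n + 44·z**2 + 73·z + 30), so (11·n + 3·z - 9) is a factor with cofactor 14·n**2 + 85·n·z + 76·n + 44·z**2 + 73·z + 30.
The cofactor groups again: 14·n**2 + 85·n·z + 76·n + 44·z**2 + 73·z + 30 = 2·n·(7·n + 4·z + 3) + (11·z + 10)·(7·n + 4·z + 3); both groups contain (7·n + 4·z + 3), giving (2·n + 11·z + 10)·(7·n + 4·z + 3).

(11·n + 3·z - 9)·(2·n + 11·z + 10)·(7·n + 4·z + 3)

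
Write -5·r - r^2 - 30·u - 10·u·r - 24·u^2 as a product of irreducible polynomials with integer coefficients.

Group: -4·u·(6·u + r) + (-r - 5)·(6·u + r); both groups contain (6·u + r).

-(4·u + r + 5)·(6·u + r)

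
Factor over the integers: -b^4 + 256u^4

(4u - b)(4u + b)(16u^2 + b^2)

Write as (16u^2)² − (b^2)², then factor 16u^2 - b^2 once more.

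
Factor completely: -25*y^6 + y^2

-y^2*(5*y^2 + 1)*(5*y^2 - 1)

Pull out the common factor y^2, leaving -25*y^4 + 1.
Recognize a difference of squares with the parts 1 and 5*y^2.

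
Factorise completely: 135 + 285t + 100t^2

Pull out the common factor 5, then factor the remaining trinomial.

5(4t + 9)(5t + 3)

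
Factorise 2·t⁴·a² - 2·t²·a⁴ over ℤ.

2·a²·t²·(t - a)·(t + a)

Every term has a factor of 2·t²·a². Then t² - a² = (t)² − (a)².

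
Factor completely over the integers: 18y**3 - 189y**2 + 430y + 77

(3y - 11)(6y + 1)(y - 7)

Among the possible rational roots, y = 11/3 is a root, giving the factor (3y - 11) and quotient 6y**2 - 41y - 7.
The remaining quadratic factors as (y - 7)(6y + 1).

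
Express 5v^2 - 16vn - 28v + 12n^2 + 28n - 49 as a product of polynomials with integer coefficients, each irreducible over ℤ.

Group: 5v(v - 2n - 7) + (-6n + 7)(v - 2n - 7); both groups contain (v - 2n - 7).

(v - 2n - 7)(5v - 6n + 7)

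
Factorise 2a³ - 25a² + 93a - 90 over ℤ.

Among the possible rational roots, a = 5 is a root, giving the factor (a - 5) and quotient 2a² - 15a + 18.
The remaining quadratic factors as (2a - 3)(a - 6).

(2a - 3)(a - 5)(a - 6)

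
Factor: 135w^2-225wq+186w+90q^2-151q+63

(15w-10q+9)(9w-9q+7)

Group: 9w(15w-10q+9) + (-9q+7)(15w-10q+9); both groups contain (15w-10q+9).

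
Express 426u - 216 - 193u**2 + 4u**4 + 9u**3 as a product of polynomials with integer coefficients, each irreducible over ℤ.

(4u - 3)(u + 9)(u - 2)(u - 4)

Testing divisors of the constant over divisors of the leading coefficient, u = 3/4 is a root, so (4u - 3) divides it; the quotient is u**3 + 3u**2 - 46u + 72.
Then u = -9 is a root, giving the factor (u + 9) and quotient u**2 - 6u + 8.
The remaining quadratic factors as (u - 4)(u - 2).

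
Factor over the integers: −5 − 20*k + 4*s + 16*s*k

(4*k + 1)*(4*s − 5)

Group as (16*s*k + 4*s) + (−20*k − 5) = 4*s*(4*k + 1) − 5*(4*k + 1).
Both groups share the factor (4*k + 1).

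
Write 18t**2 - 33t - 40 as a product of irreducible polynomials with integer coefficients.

Need a pair with product 18·(-40) = -720 and sum -33: that's 15 and -48.
Split the middle term: 18t**2 + 15t - 48t - 40 = 3t(6t + 5) - 8(6t + 5).

(3t - 8)(6t + 5)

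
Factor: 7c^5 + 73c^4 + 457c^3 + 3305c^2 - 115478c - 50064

(7c + 3)(c + 14)(c - 8)(c^2 + 4c + 149)

By the rational root theorem, c = -14 is a root, giving the factor (c + 14) and quotient 7c^4 - 25c^3 + 807c^2 - 7993c - 3576.
Next, c = 8 is a root, so (c - 8) divides it; the quotient is 7c^3 + 31c^2 + 1055c + 447.
Then c = -3/7 is a root, giving the factor (7c + 3) and quotient c^2 + 4c + 149.
The quadratic c^2 + 4c + 149 has discriminant -580 < 0 and is irreducible over ℤ.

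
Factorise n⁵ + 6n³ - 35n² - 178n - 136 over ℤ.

(n + 1)(n + 2)(n - 4)(n² + n + 17)

Among the possible rational roots, n = -2 is a root, so (n + 2) divides it; the quotient is n⁴ - 2n³ + 10n² - 55n - 68.
Continuing, n = -1 is a root, so (n + 1) divides it; the quotient is n³ - 3n² + 13n - 68.
Then n = 4 is a root, so (n - 4) is a factor; dividing leaves n² + n + 17.
The quadratic n² + n + 17 has discriminant -67 < 0 and is irreducible over ℤ.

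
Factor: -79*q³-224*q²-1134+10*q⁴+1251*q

Testing divisors of the constant over divisors of the leading coefficient, q = 9 is a root, so (q-9) is a factor; dividing leaves 10*q³+11*q²-125*q+126.
Then q = 2 is a root, so (q-2) is a factor; dividing leaves 10*q²+31*q-63.
The remaining quadratic factors as (5*q-7)(2*q+9).

(2*q+9)*(5*q-7)*(q-2)*(q-9)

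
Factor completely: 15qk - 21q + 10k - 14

Group as (15qk - 21q) + (10k - 14) = 3q(5k - 7) + 2(5k - 7).
Both groups share the factor (5k - 7).

(3q + 2)(5k - 7)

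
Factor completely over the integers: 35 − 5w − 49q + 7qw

(7q − 5)(w − 7)

Group as (7qw − 49q) + (−5w + 35) = 7q(w − 7) − 5(w − 7).
Both groups share the factor (w − 7).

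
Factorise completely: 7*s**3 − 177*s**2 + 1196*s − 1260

Among the possible rational roots, s = 14 is a root, so (s − 14) divides it; the quotient is 7*s**2 − 79*s + 90.
The remaining quadratic factors as (s − 10)(7*s − 9).

(7*s − 9)*(s − 10)*(s − 14)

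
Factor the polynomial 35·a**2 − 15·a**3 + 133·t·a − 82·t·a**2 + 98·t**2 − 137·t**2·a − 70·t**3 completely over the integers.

−(5·t + 3·a − 7)·(14·t + 5·a)·(t + a)

Group: 5·t·(−14·t**2 − 19·t·a − 5·a**2) + (3·a − 7)·(−14·t**2 − 19·t·a − 5·a**2); both groups contain (−14·t**2 − 19·t·a − 5·a**2), so (5·t + 3·a − 7) is a factor with cofactor −14·t**2 − 19·t·a − 5·a**2.
The cofactor groups again: −14·t**2 − 19·t·a − 5·a**2 = −14·t·(t + a) − 5·a·(t + a); both groups contain (t + a), giving −(14·t + 5·a)·(t + a).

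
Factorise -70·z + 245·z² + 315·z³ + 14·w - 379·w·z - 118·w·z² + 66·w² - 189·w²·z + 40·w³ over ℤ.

Group: 5·w·(8·w² - 49·w·z + 2·w + 45·z² - 10·z) + (7·z + 7)·(8·w² - 49·w·z + 2·w + 45·z² - 10·z); both groups contain (8·w² - 49·w·z + 2·w + 45·z² - 10·z), so (5·w + 7·z + 7) is a factor with cofactor 8·w² - 49·w·z + 2·w + 45·z² - 10·z.
The cofactor groups again: 8·w² - 49·w·z + 2·w + 45·z² - 10·z = 8·w·(w - 5·z) + (-9·z + 2)·(w - 5·z); both groups contain (w - 5·z), giving (8·w - 9·z + 2)·(w - 5·z).

(5·w + 7·z + 7)·(8·w - 9·z + 2)·(w - 5·z)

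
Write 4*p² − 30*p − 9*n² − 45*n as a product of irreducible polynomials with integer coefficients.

(2*p − 3*n − 15)*(2*p + 3*n)

Group: 2*p*(2*p + 3*n) + (−3*n − 15)*(2*p + 3*n); both groups contain (2*p + 3*n).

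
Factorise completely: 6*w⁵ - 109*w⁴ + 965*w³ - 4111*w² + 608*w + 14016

Testing divisors of the constant over divisors of the leading coefficient, w = 8/3 is a root, so (3*w - 8) is a factor; dividing leaves 2*w⁴ - 31*w³ + 239*w² - 733*w - 1752.
Then w = 8 is a root, so (w - 8) divides it; the quotient is 2*w³ - 15*w² + 119*w + 219.
Next, w = -3/2 is a root, giving the factor (2*w + 3) and quotient w² - 9*w + 73.
The quadratic w² - 9*w + 73 has discriminant -211 < 0 and is irreducible over ℤ.

(2*w + 3)*(3*w - 8)*(w - 8)*(w² - 9*w + 73)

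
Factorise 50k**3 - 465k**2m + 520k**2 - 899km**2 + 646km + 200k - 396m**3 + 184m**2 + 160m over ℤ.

(10k + 9m + 4)(5k + 4m)(k - 11m + 10)

Group: 5k(10k**2 - 101km + 104k - 99m**2 + 46m + 40) + 4m(10k**2 - 101km + 104k - 99m**2 + 46m + 40); both groups contain (10k**2 - 101km + 104k - 99m**2 + 46m + 40), so (5k + 4m) is a factor with cofactor 10k**2 - 101km + 104k - 99m**2 + 46m + 40.
The cofactor groups again: 10k**2 - 101km + 104k - 99m**2 + 46m + 40 = k(10k + 9m + 4) + (-11m + 10)(10k + 9m + 4); both groups contain (10k + 9m + 4), giving (k - 11m + 10)(10k + 9m + 4).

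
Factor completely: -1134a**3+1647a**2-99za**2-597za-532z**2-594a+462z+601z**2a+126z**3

Group: 9z(14z**2+45za-42z-81a**2+54a) + (14a-11)(14z**2+45za-42z-81a**2+54a); both groups contain (14z**2+45za-42z-81a**2+54a), so (9z+14a-11) is a factor with cofactor 14z**2+45za-42z-81a**2+54a.
The cofactor groups again: 14z**2+45za-42z-81a**2+54a = 7z(2z+9a-6) - 9a(2z+9a-6); both groups contain (2z+9a-6), giving (7z-9a)(2z+9a-6).

(7z-9a)(9z+14a-11)(2z+9a-6)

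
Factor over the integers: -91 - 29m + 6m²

Need a pair with product 6·(-91) = -546 and sum -29: that's 13 and -42.
Split the middle term: 6m² + 13m - 42m - 91 = m(6m + 13) - 7(6m + 13).

(6m + 13)(m - 7)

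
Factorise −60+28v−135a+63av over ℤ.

(7v−15)(9a+4)

Group as (63av−135a) + (28v−60) = 9a(7v−15) + 4(7v−15).
Both groups share the factor (7v−15).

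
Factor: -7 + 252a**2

7(6a + 1)(6a - 1)

Every term has a factor of 7. Then 36a**2 - 1 = (6a)² − (1)².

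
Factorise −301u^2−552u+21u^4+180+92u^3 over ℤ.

(3u+5)(7u−2)(u+6)(u−3)

Among the possible rational roots, u = 2/7 is a root, so (7u−2) is a factor; dividing leaves 3u^3+14u^2−39u−90.
Next, u = 3 is a root, giving the factor (u−3) and quotient 3u^2+23u+30.
The remaining quadratic factors as (u+6)(3u+5).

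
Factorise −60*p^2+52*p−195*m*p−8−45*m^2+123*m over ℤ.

Group: −15*m*(3*m+12*p−8) + (−5*p+1)*(3*m+12*p−8); both groups contain (3*m+12*p−8).

−(15*m+5*p−1)*(3*m+12*p−8)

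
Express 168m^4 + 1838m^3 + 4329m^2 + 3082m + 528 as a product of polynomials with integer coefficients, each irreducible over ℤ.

Among the possible rational roots, m = −6/7 is a root, giving the factor (7m + 6) and quotient 24m^3 + 242m^2 + 411m + 88.
Continuing, m = −8 is a root, so (m + 8) divides it; the quotient is 24m^2 + 50m + 11.
The remaining quadratic factors as (4m + 1)(6m + 11).

(4m + 1)(6m + 11)(7m + 6)(m + 8)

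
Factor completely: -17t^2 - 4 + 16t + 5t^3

Among the possible rational roots, t = 1 is a root, giving the factor (t - 1) and quotient 5t^2 - 12t + 4.
The remaining quadratic factors as (5t - 2)(t - 2).

(5t - 2)(t - 1)(t - 2)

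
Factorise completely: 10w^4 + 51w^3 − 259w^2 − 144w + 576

By the rational root theorem, w = −8/5 is a root, giving the factor (5w + 8) and quotient 2w^3 + 7w^2 − 63w + 72.
Continuing, w = 3 is a root, so (w − 3) is a factor; dividing leaves 2w^2 + 13w − 24.
The remaining quadratic factors as (2w − 3)(w + 8).

(2w − 3)(5w + 8)(w + 8)(w − 3)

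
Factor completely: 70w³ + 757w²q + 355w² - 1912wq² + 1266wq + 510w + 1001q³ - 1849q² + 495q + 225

Group: w(70w² - 153wq + 145w + 77q² - 160q + 75) + (13q + 3)(70w² - 153wq + 145w + 77q² - 160q + 75); both groups contain (70w² - 153wq + 145w + 77q² - 160q + 75), so (w + 13q + 3) is a factor with cofactor 70w² - 153wq + 145w + 77q² - 160q + 75.
The cofactor groups again: 70w² - 153wq + 145w + 77q² - 160q + 75 = 14w(5w - 7q + 5) + (-11q + 15)(5w - 7q + 5); both groups contain (5w - 7q + 5), giving (14w - 11q + 15)(5w - 7q + 5).

(14w - 11q + 15)(5w - 7q + 5)(w + 13q + 3)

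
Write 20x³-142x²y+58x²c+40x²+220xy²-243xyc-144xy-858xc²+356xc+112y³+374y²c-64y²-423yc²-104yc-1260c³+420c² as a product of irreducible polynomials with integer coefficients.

(2x-7y-12c+4)(2x-8y+15c)(5x+2y+7c)

Group: 5x(4x²-30xy+6xc+8x+56y²-9yc-32y-180c²+60c) + (2y+7c)(4x²-30xy+6xc+8x+56y²-9yc-32y-180c²+60c); both groups contain (4x²-30xy+6xc+8x+56y²-9yc-32y-180c²+60c), so (5x+2y+7c) is a factor with cofactor 4x²-30xy+6xc+8x+56y²-9yc-32y-180c²+60c.
The cofactor groups again: 4x²-30xy+6xc+8x+56y²-9yc-32y-180c²+60c = 2x(2x-8y+15c) + (-7y-12c+4)(2x-8y+15c); both groups contain (2x-8y+15c), giving (2x-7y-12c+4)(2x-8y+15c).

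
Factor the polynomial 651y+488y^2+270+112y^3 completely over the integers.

(4y+5)(4y+9)(7y+6)

Trying the rational-root candidates, y = −9/4 is a root, so (4y+9) is a factor; dividing leaves 28y^2+59y+30.
The remaining quadratic factors as (4y+5)(7y+6).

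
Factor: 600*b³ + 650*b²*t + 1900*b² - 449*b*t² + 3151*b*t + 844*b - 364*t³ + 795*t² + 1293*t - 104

Group: 10*b*(60*b² - 13*b*t + 196*b - 28*t² + 59*t + 104) + (13*t - 1)*(60*b² - 13*b*t + 196*b - 28*t² + 59*t + 104); both groups contain (60*b² - 13*b*t + 196*b - 28*t² + 59*t + 104), so (10*b + 13*t - 1) is a factor with cofactor 60*b² - 13*b*t + 196*b - 28*t² + 59*t + 104.
The cofactor groups again: 60*b² - 13*b*t + 196*b - 28*t² + 59*t + 104 = 5*b*(12*b + 7*t + 8) + (-4*t + 13)*(12*b + 7*t + 8); both groups contain (12*b + 7*t + 8), giving (5*b - 4*t + 13)*(12*b + 7*t + 8).

(10*b + 13*t - 1)*(12*b + 7*t + 8)*(5*b - 4*t + 13)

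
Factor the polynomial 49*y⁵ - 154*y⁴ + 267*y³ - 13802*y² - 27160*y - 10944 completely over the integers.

(7*y + 4)*(7*y + 9)*(y - 8)*(y² + 3*y + 38)

Among the possible rational roots, y = -4/7 is a root, so (7*y + 4) divides it; the quotient is 7*y⁴ - 26*y³ + 53*y² - 2002*y - 2736.
Continuing, y = 8 is a root, so (y - 8) is a factor; dividing leaves 7*y³ + 30*y² + 293*y + 342.
Continuing, y = -9/7 is a root, so (7*y + 9) is a factor; dividing leaves y² + 3*y + 38.
The quadratic y² + 3*y + 38 has discriminant -143 < 0 and is irreducible over ℤ.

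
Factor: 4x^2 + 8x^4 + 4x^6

4x^2(x^2 + 1)^2

Every term has a factor of 4x^2; factoring it out leaves x^4 + 2x^2 + 1.
Recognize a perfect-square trinomial with the parts 1 and x^2.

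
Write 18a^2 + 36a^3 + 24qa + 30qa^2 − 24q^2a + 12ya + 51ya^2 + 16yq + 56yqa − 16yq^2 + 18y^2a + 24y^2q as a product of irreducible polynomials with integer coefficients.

Group: 3y(8yq + 6ya + 12qa + 9a^2) + (−2q + 4a + 2)(8yq + 6ya + 12qa + 9a^2); both groups contain (8yq + 6ya + 12qa + 9a^2), so (3y − 2q + 4a + 2) is a factor with cofactor 8yq + 6ya + 12qa + 9a^2.
The cofactor groups again: 8yq + 6ya + 12qa + 9a^2 = 2y(4q + 3a) + 3a(4q + 3a); both groups contain (4q + 3a), giving (2y + 3a)(4q + 3a).

(2y + 3a)(4q + 3a)(3y − 2q + 4a + 2)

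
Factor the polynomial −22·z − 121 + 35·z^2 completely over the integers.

Need a pair with product 35·(−121) = −4235 and sum −22: that's −77 and 55.
Split the middle term: 35·z^2 − 77·z + 55·z − 121 = 7·z·(5·z − 11) + 11·(5·z − 11).

(5·z − 11)·(7·z + 11)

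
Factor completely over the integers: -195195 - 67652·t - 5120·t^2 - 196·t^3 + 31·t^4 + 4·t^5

(4·t + 15)·(t + 11)·(t - 13)·(t^2 + 6·t + 91)

By the rational root theorem, t = -11 is a root, giving the factor (t + 11) and quotient 4·t^4 - 13·t^3 - 53·t^2 - 4537·t - 17745.
Continuing, t = 13 is a root, so (t - 13) divides it; the quotient is 4·t^3 + 39·t^2 + 454·t + 1365.
Continuing, t = -15/4 is a root, so (4·t + 15) is a factor; dividing leaves t^2 + 6·t + 91.
The quadratic t^2 + 6·t + 91 has discriminant -328 < 0 and is irreducible over ℤ.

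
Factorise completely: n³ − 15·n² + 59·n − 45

(n − 1)·(n − 5)·(n − 9)

By the rational root theorem, n = 9 is a root, giving the factor (n − 9) and quotient n² − 6·n + 5.
The remaining quadratic factors as (n − 1)(n − 5).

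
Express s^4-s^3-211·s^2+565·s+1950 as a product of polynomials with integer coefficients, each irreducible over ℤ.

Testing divisors of the constant over divisors of the leading coefficient, s = 5 is a root, giving the factor (s-5) and quotient s^3+4·s^2-191·s-390.
Continuing, s = -2 is a root, giving the factor (s+2) and quotient s^2+2·s-195.
The remaining quadratic factors as (s-13)(s+15).

(s+15)·(s+2)·(s-13)·(s-5)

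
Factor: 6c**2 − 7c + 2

Need a pair with product 6·2 = 12 and sum −7: that's −3 and −4.
Split the middle term: 6c**2 − 3c − 4c + 2 = 3c(2c − 1) − 2(2c − 1).

(2c − 1)(3c − 2)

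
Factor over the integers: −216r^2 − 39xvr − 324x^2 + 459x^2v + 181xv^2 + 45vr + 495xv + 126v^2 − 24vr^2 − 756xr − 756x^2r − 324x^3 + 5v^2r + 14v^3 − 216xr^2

−(9x + 2v + 3r)(4x − 7v + 8r)(9x + v + 9)

Group: 9x(−36x^2 + 55xv − 84xr + 14v^2 + 5vr − 24r^2) + (v + 9)(−36x^2 + 55xv − 84xr + 14v^2 + 5vr − 24r^2); both groups contain (−36x^2 + 55xv − 84xr + 14v^2 + 5vr − 24r^2), so (9x + v + 9) is a factor with cofactor −36x^2 + 55xv − 84xr + 14v^2 + 5vr − 24r^2.
The cofactor groups again: −36x^2 + 55xv − 84xr + 14v^2 + 5vr − 24r^2 = −4x(9x + 2v + 3r) + (7v − 8r)(9x + 2v + 3r); both groups contain (9x + 2v + 3r), giving −(4x − 7v + 8r)(9x + 2v + 3r).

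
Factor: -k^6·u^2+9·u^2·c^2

-u^2·(k^3-3·c)·(k^3+3·c)

Factor out u^2 first: what remains is -k^6+9·c^2.
Recognize a difference of squares with the parts 3·c and k^3.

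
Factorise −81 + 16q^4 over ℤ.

Write as (4q^2)² − (9)², then factor 4q^2 − 9 once more.

(2q + 3)(2q − 3)(4q^2 + 9)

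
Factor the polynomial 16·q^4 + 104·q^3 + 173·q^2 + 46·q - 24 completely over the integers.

(4·q + 3)·(4·q - 1)·(q + 2)·(q + 4)

Testing divisors of the constant over divisors of the leading coefficient, q = -4 is a root, giving the factor (q + 4) and quotient 16·q^3 + 40·q^2 + 13·q - 6.
Then q = 1/4 is a root, so (4·q - 1) is a factor; dividing leaves 4·q^2 + 11·q + 6.
The remaining quadratic factors as (q + 2)(4·q + 3).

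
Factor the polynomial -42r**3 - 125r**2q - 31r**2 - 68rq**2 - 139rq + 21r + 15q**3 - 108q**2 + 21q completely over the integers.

-(6r - q + 7)(7r + 15q - 3)(r + q)

Group: 6r(-7r**2 - 22rq + 3r - 15q**2 + 3q) + (-q + 7)(-7r**2 - 22rq + 3r - 15q**2 + 3q); both groups contain (-7r**2 - 22rq + 3r - 15q**2 + 3q), so (6r - q + 7) is a factor with cofactor -7r**2 - 22rq + 3r - 15q**2 + 3q.
The cofactor groups again: -7r**2 - 22rq + 3r - 15q**2 + 3q = -7r(r + q) + (-15q + 3)(r + q); both groups contain (r + q), giving -(7r + 15q - 3)(r + q).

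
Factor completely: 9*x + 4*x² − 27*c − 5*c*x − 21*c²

Group: −3*c*(7*c + 4*x + 9) + x*(7*c + 4*x + 9); both groups contain (7*c + 4*x + 9).

−(3*c − x)*(7*c + 4*x + 9)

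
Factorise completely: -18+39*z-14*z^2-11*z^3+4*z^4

(4*z-3)*(z+2)*(z-1)*(z-3)

Among the possible rational roots, z = -2 is a root, so (z+2) divides it; the quotient is 4*z^3-19*z^2+24*z-9.
Then z = 1 is a root, giving the factor (z-1) and quotient 4*z^2-15*z+9.
The remaining quadratic factors as (4*z-3)(z-3).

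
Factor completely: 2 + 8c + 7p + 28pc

Group as (28pc + 7p) + (8c + 2) = 7p(4c + 1) + 2(4c + 1).
Both groups share the factor (4c + 1).

(4c + 1)(7p + 2)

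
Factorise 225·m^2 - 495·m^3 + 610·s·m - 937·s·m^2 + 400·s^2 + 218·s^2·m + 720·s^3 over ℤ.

Group: 9·s·(80·s^2 + 122·s·m + 45·m^2) + (-11·m + 5)·(80·s^2 + 122·s·m + 45·m^2); both groups contain (80·s^2 + 122·s·m + 45·m^2), so (9·s - 11·m + 5) is a factor with cofactor 80·s^2 + 122·s·m + 45·m^2.
The cofactor groups again: 80·s^2 + 122·s·m + 45·m^2 = 8·s·(10·s + 9·m) + 5·m·(10·s + 9·m); both groups contain (10·s + 9·m), giving (8·s + 5·m)·(10·s + 9·m).

(9·s - 11·m + 5)·(8·s + 5·m)·(10·s + 9·m)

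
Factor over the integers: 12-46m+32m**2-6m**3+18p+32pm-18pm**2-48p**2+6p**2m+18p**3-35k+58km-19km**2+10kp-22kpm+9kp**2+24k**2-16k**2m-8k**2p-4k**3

-(2k-3p+3m-1)(2k+3p+m-3)(k+2p+2m-4)

Group: 2k(-2k**2-kp-7km+9k+6p**2-10p-6m**2+14m-4) + (3p+m-3)(-2k**2-kp-7km+9k+6p**2-10p-6m**2+14m-4); both groups contain (-2k**2-kp-7km+9k+6p**2-10p-6m**2+14m-4), so (2k+3p+m-3) is a factor with cofactor -2k**2-kp-7km+9k+6p**2-10p-6m**2+14m-4.
The cofactor groups again: -2k**2-kp-7km+9k+6p**2-10p-6m**2+14m-4 = -2k(k+2p+2m-4) + (3p-3m+1)(k+2p+2m-4); both groups contain (k+2p+2m-4), giving -(2k-3p+3m-1)(k+2p+2m-4).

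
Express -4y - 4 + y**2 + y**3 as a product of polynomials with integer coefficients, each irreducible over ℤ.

By the rational root theorem, y = -1 is a root, so (y + 1) is a factor; dividing leaves y**2 - 4.
The remaining quadratic factors as (y + 2)(y - 2).

(y + 1)(y + 2)(y - 2)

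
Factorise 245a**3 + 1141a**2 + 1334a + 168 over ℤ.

Trying the rational-root candidates, a = −14/5 is a root, so (5a + 14) divides it; the quotient is 49a**2 + 91a + 12.
The remaining quadratic factors as (7a + 12)(7a + 1).

(5a + 14)(7a + 1)(7a + 12)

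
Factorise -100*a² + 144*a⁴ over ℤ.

Pull out the common factor 4*a²; 36*a² - 25 is a difference of squares.

4*a²*(6*a + 5)*(6*a - 5)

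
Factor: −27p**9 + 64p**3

−p**3(3p**2 − 4)(9p**4 + 12p**2 + 16)

Pull out the common factor p**3, leaving −27p**6 + 64.
Recognize a difference of cubes with the parts 4 and 3p**2.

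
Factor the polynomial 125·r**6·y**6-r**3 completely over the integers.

Factor out r**3 first: what remains is 125·r**3·y**6-1.
Recognize a difference of cubes with the parts 5·r·y**2 and 1.

r**3·(5·r·y**2-1)·(25·r**2·y**4+5·r·y**2+1)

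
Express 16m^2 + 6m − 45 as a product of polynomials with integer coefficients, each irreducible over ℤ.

(2m − 3)(8m + 15)

Need a pair with product 16·(−45) = −720 and sum 6: that's −24 and 30.
Split the middle term: 16m^2 − 24m + 30m − 45 = 8m(2m − 3) + 15(2m − 3).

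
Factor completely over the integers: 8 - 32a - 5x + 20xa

(4a - 1)(5x - 8)

Group as (20xa - 5x) + (-32a + 8) = 5x(4a - 1) - 8(4a - 1).
Both groups share the factor (4a - 1).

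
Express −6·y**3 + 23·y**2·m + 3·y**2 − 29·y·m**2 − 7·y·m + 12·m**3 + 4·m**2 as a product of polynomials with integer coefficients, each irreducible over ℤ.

−(2·y − 3·m − 1)·(3·y − 4·m)·(y − m)

Group: 3·y·(−2·y**2 + 5·y·m + y − 3·m**2 − m) − 4·m·(−2·y**2 + 5·y·m + y − 3·m**2 − m); both groups contain (−2·y**2 + 5·y·m + y − 3·m**2 − m), so (3·y − 4·m) is a factor with cofactor −2·y**2 + 5·y·m + y − 3·m**2 − m.
The cofactor groups again: −2·y**2 + 5·y·m + y − 3·m**2 − m = −y·(2·y − 3·m − 1) + m·(2·y − 3·m − 1); both groups contain (2·y − 3·m − 1), giving −(y − m)·(2·y − 3·m − 1).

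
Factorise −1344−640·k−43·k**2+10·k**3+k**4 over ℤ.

By the rational root theorem, k = −3 is a root, so (k+3) divides it; the quotient is k**3+7·k**2−64·k−448.
Then k = −7 is a root, so (k+7) divides it; the quotient is k**2−64.
The remaining quadratic factors as (k+8)(k−8).

(k+3)·(k+7)·(k+8)·(k−8)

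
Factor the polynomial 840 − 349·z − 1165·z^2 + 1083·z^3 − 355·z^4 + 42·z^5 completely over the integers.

Testing divisors of the constant over divisors of the leading coefficient, z = 7/6 is a root, so (6·z − 7) is a factor; dividing leaves 7·z^4 − 51·z^3 + 121·z^2 − 53·z − 120.
Next, z = 3 is a root, so (z − 3) is a factor; dividing leaves 7·z^3 − 30·z^2 + 31·z + 40.
Next, z = −5/7 is a root, giving the factor (7·z + 5) and quotient z^2 − 5·z + 8.
The quadratic z^2 − 5·z + 8 has discriminant −7 < 0 and is irreducible over ℤ.

(6·z − 7)·(7·z + 5)·(z − 3)·(z^2 − 5·z + 8)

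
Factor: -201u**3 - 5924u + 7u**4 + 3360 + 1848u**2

(7u - 5)(u - 14)(u - 6)(u - 8)

Among the possible rational roots, u = 14 is a root, so (u - 14) divides it; the quotient is 7u**3 - 103u**2 + 406u - 240.
Then u = 6 is a root, so (u - 6) is a factor; dividing leaves 7u**2 - 61u + 40.
The remaining quadratic factors as (u - 8)(7u - 5).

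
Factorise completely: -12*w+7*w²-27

(7*w+9)*(w-3)

Need a pair with product 7·(-27) = -189 and sum -12: that's -21 and 9.
Split the middle term: 7*w²-21*w + 9*w-27 = 7*w*(w-3) + 9*(w-3).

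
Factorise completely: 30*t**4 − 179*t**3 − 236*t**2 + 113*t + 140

Testing divisors of the constant over divisors of the leading coefficient, t = −1 is a root, so (t + 1) divides it; the quotient is 30*t**3 − 209*t**2 − 27*t + 140.
Continuing, t = 4/5 is a root, so (5*t − 4) is a factor; dividing leaves 6*t**2 − 37*t − 35.
The remaining quadratic factors as (t − 7)(6*t + 5).

(5*t − 4)*(6*t + 5)*(t + 1)*(t − 7)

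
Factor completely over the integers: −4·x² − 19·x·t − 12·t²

−(4·x + 3·t)·(x + 4·t)

Group: −x·(4·x + 3·t) − 4·t·(4·x + 3·t); both groups contain (4·x + 3·t).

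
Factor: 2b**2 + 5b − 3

Need a pair with product 2·(−3) = −6 and sum 5: that's 6 and −1.
Split the middle term: 2b**2 + 6b − b − 3 = 2b(b + 3) − (b + 3).

(2b − 1)(b + 3)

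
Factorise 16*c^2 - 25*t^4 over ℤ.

(4*c + 5*t^2)*(4*c - 5*t^2)

Recognize a difference of squares with the parts 4*c and 5*t^2.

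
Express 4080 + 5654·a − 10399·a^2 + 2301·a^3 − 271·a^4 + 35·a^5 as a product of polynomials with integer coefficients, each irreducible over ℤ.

Among the possible rational roots, a = 8/7 is a root, giving the factor (7·a − 8) and quotient 5·a^4 − 33·a^3 + 291·a^2 − 1153·a − 510.
Continuing, a = −2/5 is a root, so (5·a + 2) divides it; the quotient is a^3 − 7·a^2 + 61·a − 255.
Continuing, a = 5 is a root, giving the factor (a − 5) and quotient a^2 − 2·a + 51.
The quadratic a^2 − 2·a + 51 has discriminant −200 < 0 and is irreducible over ℤ.

(5·a + 2)·(7·a − 8)·(a − 5)·(a^2 − 2·a + 51)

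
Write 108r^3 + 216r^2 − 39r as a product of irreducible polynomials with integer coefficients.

Pull out the common factor 3r, then factor the remaining trinomial.

3r(6r + 13)(6r − 1)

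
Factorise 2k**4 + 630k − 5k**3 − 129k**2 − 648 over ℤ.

(2k − 3)(k + 9)(k − 4)(k − 6)

Testing divisors of the constant over divisors of the leading coefficient, k = 6 is a root, so (k − 6) divides it; the quotient is 2k**3 + 7k**2 − 87k + 108.
Then k = −9 is a root, so (k + 9) is a factor; dividing leaves 2k**2 − 11k + 12.
The remaining quadratic factors as (2k − 3)(k − 4).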